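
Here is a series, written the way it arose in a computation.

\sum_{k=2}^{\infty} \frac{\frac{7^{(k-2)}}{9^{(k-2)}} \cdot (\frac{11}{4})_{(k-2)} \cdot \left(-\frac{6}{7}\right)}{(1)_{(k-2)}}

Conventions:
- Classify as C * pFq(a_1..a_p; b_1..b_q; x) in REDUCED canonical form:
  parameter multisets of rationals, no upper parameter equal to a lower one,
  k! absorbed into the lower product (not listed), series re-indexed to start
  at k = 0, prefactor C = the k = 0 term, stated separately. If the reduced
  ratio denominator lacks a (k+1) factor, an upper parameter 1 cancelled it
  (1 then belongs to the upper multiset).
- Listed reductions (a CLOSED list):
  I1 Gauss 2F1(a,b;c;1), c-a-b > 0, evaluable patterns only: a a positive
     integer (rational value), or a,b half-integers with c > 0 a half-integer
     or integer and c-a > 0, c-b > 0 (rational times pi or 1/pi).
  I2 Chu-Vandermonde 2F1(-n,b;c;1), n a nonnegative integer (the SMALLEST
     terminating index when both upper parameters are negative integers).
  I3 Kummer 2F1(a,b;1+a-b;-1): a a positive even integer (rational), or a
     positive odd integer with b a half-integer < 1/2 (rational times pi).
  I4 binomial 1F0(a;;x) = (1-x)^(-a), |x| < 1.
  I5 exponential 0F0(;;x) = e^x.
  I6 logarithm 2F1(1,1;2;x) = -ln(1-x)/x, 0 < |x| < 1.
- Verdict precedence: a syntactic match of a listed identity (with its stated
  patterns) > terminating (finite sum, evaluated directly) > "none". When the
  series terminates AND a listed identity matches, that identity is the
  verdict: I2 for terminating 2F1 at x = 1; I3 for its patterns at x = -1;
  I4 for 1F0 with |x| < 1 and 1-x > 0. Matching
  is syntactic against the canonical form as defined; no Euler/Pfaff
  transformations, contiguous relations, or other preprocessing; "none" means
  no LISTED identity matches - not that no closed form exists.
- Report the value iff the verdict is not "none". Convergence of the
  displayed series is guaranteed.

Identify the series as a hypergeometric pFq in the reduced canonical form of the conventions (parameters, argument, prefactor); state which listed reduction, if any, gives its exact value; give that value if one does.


At argument \frac{7}{9}: a 1F0 with upper {\frac{11}{4}}, lower {-}, scaled by C = -\frac{6}{7}. Verdict: binomial (I4) matches (the 1F0 binomial series: exponent -11/4, x = \frac{7}{9}). Value: \left(-\frac{6}{7}\right) \cdot \left(\frac{2}{9}\right)^{-\frac{11}{4}}.

The tell: x = \frac{7}{9} and the two geometric factors (prefactor -6/7) combine into one argument.
Term ratio: r(k) = \frac{7}{9} * (k+\frac{11}{4}) / [(k+1)] - rational; roots negated = parameters, x = \frac{7}{9}, C = -\frac{6}{7}.


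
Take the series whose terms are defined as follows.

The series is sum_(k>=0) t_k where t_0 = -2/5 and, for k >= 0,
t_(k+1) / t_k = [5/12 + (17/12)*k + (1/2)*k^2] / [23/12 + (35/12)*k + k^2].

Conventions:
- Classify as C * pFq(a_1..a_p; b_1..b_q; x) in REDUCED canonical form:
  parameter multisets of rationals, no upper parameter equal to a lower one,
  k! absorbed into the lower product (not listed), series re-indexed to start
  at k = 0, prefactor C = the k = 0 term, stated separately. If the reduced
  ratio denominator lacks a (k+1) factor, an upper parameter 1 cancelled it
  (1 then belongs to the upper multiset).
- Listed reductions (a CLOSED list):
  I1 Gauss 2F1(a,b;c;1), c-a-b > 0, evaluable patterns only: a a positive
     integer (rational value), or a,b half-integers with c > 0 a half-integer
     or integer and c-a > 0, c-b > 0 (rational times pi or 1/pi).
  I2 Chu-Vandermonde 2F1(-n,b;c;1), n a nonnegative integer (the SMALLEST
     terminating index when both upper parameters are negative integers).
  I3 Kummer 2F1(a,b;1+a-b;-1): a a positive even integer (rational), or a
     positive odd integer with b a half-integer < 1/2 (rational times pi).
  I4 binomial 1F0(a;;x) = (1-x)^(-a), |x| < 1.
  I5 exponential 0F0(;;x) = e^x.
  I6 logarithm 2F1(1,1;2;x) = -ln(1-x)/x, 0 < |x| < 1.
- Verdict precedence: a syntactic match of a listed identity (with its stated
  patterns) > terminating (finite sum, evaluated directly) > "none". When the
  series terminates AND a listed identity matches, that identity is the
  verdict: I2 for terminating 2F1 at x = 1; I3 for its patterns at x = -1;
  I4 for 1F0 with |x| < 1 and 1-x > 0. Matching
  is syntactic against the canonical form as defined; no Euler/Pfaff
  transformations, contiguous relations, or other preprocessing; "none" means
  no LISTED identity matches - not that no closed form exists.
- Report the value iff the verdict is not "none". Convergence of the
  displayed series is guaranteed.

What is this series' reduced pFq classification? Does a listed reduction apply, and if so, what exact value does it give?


At argument 1/2: a 2F1 with upper {1/3, 5/2}, lower {23/12}, scaled by C = -2/5. Verdict: no listed reduction: x = 1/2 and upper {1/3, 5/2} fail every I1-I6 pattern.

First insight: t_0 = -2/5 here, and factor the ratio over Q (prefactor -2/5): negated roots = parameters.
Step ratio: r(k) = (1/2) * (k+1/3) (k+5/2) / [(k+23/12) (k+1)] - rational in k. x = (1/2); t_0 = -2/5; negate the roots.


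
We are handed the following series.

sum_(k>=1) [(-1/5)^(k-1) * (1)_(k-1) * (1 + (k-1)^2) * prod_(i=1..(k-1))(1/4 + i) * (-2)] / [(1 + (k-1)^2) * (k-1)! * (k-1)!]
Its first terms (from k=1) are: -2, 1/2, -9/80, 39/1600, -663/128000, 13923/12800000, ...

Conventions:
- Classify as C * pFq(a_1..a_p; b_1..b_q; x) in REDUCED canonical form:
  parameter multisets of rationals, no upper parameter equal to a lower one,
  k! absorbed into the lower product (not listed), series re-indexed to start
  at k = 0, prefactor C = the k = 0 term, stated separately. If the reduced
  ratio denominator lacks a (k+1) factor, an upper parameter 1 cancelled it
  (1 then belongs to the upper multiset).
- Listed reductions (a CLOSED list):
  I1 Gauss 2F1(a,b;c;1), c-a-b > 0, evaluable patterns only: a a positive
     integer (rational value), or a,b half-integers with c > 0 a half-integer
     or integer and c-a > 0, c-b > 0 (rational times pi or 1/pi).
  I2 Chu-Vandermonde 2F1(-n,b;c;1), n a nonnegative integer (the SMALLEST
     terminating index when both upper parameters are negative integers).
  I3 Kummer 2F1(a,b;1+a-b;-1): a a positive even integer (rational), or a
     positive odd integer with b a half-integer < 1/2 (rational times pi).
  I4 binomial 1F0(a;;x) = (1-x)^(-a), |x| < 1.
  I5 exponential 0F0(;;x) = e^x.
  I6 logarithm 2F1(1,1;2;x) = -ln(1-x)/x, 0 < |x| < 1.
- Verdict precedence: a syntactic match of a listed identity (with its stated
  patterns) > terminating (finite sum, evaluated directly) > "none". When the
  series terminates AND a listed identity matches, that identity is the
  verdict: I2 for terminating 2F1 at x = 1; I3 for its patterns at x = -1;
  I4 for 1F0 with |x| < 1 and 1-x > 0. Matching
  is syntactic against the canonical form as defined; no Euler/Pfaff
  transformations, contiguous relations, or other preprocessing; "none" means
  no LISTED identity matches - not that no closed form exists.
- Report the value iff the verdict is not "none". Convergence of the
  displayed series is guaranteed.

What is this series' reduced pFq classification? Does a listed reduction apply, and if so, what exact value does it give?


Prefactor -2, argument -1/5: 1F0 with upper {5/4} over lower {-}. Verdict: the binomial series (I4) matches (the 1F0 binomial series: exponent -5/4, x = -1/5). Its exact value is (-2) * (6/5)^(-5/4).

The tell: from the first term -2: k^2 + 1 divides numerator and denominator alike; C = -2, x = -1/5 after cancelling.
Adjacent-term ratio: r(k) = (-1/5) * (k+5/4) / [(k+1)] - poly over poly, x = (-1/5) from leading terms; C = -2 at k = 0.


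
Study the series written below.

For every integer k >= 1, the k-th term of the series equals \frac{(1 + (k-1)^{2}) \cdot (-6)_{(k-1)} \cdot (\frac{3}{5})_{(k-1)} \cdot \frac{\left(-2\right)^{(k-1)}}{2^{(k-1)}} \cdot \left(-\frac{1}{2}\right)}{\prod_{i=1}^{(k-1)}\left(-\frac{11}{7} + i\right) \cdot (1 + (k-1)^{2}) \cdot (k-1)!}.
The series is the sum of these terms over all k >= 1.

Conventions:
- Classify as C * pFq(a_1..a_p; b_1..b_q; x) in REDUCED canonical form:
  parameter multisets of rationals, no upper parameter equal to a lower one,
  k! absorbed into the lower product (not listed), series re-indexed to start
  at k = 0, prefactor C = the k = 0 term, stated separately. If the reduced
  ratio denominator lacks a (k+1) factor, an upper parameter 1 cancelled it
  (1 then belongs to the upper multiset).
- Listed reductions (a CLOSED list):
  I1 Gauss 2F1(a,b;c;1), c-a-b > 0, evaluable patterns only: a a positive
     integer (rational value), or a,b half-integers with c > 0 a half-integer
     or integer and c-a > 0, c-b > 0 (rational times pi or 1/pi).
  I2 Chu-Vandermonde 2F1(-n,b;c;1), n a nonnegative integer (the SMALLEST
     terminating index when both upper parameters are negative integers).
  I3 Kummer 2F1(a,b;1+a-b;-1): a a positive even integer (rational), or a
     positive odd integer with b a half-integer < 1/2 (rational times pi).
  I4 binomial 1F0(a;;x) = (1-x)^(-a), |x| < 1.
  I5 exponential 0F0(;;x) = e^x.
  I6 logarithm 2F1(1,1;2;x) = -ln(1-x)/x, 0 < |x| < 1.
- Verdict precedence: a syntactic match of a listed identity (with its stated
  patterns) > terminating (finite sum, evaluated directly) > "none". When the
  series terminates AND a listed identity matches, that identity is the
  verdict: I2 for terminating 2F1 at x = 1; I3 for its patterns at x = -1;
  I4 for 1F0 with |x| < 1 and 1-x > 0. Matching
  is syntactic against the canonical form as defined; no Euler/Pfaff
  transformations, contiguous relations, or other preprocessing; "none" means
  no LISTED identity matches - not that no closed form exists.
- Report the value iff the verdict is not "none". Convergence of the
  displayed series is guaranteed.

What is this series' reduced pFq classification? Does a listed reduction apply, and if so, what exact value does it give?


At argument -1: a 2F1 with upper {-6, \frac{3}{5}}, lower {-\frac{4}{7}}, scaled by C = -\frac{1}{2}. Verdict: terminating - upper -6 stops the sum at k = 6; the 7 terms are added exactly. Sum: \frac{9644514938}{41171875}.

The tell: t_0 being -\frac{1}{2}, k^2 + 1 divides numerator and denominator alike; C = -1/2, x = -1 after cancelling.
Ratio: r(k) = -1 * (k-6) (k+\frac{3}{5}) / [(k-\frac{4}{7}) (k+1)] - rational in k. x = -1; t_0 = -\frac{1}{2}; negate the roots.


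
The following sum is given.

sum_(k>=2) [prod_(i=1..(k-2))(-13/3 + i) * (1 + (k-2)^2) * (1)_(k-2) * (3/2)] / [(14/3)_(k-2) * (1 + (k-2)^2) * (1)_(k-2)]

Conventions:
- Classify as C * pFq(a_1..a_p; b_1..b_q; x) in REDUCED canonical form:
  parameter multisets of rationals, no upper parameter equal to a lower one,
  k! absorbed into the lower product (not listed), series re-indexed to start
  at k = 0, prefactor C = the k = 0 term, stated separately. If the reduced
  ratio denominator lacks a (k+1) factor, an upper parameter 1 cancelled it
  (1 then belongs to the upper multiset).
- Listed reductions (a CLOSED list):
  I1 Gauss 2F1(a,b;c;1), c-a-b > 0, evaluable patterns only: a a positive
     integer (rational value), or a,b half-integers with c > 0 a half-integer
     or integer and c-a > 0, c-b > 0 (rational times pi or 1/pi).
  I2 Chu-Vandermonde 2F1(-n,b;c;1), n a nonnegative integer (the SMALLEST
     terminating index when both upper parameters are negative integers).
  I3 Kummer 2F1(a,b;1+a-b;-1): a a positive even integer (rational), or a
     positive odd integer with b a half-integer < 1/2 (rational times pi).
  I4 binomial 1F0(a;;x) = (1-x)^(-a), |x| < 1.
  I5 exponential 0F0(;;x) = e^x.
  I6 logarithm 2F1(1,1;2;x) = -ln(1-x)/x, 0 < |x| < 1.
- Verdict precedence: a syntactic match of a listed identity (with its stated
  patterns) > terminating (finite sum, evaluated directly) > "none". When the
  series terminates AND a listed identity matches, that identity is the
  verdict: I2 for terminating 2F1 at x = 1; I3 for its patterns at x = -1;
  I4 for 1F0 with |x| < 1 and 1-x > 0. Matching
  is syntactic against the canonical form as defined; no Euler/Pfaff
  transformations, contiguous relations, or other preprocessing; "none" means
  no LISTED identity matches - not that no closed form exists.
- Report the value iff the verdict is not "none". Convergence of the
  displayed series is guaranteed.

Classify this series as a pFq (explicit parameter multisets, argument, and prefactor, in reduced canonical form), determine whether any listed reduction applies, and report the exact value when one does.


Classification (C = 3/2): 2F1 with upper {-10/3, 1}, lower {14/3}, argument x = 1. Verdict: the Gauss summation I1 matches (x = 1: the Gamma ratio telescopes since c-a-b = 7 > 0 and a = 1 in Z>0). Its exact value is 11/14.

The tell: t_0 being 3/2, the running product (C = 3/2) telescopes to a rising factorial.
Term ratio: r(k) = 1 * (k-10/3) (k+1) / [(k+14/3) (k+1)] - rational; roots negated = parameters, x = 1, C = 3/2.


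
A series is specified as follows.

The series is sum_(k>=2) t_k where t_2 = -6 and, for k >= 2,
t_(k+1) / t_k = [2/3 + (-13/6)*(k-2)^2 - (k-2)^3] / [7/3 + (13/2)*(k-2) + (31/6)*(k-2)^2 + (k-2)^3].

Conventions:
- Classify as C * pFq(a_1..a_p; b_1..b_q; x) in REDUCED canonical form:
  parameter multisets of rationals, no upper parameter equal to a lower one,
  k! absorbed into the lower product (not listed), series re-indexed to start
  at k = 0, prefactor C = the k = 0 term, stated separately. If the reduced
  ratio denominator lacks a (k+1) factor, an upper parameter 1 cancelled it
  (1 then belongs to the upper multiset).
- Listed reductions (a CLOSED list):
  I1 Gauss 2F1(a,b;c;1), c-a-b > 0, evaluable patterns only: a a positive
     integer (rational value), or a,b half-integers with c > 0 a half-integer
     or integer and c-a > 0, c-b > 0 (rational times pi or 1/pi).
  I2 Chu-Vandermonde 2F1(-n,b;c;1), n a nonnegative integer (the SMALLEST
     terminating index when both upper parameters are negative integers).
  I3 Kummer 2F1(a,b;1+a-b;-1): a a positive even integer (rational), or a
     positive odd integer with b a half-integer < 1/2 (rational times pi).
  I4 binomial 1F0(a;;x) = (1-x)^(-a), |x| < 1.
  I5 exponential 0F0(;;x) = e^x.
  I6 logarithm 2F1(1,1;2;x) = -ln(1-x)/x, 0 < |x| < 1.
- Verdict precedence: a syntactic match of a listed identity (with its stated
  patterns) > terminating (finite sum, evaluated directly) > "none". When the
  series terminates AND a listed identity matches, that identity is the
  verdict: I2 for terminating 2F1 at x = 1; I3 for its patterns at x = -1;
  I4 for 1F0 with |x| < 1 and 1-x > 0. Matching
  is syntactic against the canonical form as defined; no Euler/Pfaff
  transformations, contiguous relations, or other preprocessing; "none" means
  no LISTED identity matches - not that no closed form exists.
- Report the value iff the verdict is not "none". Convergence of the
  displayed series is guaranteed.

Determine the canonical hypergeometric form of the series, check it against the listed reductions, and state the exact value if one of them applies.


Reduced: x = -1, 2F1, upper = {-1/2, 2}, lower = {7/2}, C = -6. Verdict (x = -1): the Kummer evaluation I3 applies (x = -1; c = 7/2 equals 1+a-b for upper {-1/2, 2}: listed pattern). Exact value: -15/2.

Key step: with t_0 = -6, cancel k + 2/3 from the displayed ratio first; then prefactor -6.
Ratio: r(k) = (-1) * (k-1/2) (k+2) / [(k+7/2) (k+1)] - poly over poly, x = (-1) from leading terms; C = -6 at k = 0.


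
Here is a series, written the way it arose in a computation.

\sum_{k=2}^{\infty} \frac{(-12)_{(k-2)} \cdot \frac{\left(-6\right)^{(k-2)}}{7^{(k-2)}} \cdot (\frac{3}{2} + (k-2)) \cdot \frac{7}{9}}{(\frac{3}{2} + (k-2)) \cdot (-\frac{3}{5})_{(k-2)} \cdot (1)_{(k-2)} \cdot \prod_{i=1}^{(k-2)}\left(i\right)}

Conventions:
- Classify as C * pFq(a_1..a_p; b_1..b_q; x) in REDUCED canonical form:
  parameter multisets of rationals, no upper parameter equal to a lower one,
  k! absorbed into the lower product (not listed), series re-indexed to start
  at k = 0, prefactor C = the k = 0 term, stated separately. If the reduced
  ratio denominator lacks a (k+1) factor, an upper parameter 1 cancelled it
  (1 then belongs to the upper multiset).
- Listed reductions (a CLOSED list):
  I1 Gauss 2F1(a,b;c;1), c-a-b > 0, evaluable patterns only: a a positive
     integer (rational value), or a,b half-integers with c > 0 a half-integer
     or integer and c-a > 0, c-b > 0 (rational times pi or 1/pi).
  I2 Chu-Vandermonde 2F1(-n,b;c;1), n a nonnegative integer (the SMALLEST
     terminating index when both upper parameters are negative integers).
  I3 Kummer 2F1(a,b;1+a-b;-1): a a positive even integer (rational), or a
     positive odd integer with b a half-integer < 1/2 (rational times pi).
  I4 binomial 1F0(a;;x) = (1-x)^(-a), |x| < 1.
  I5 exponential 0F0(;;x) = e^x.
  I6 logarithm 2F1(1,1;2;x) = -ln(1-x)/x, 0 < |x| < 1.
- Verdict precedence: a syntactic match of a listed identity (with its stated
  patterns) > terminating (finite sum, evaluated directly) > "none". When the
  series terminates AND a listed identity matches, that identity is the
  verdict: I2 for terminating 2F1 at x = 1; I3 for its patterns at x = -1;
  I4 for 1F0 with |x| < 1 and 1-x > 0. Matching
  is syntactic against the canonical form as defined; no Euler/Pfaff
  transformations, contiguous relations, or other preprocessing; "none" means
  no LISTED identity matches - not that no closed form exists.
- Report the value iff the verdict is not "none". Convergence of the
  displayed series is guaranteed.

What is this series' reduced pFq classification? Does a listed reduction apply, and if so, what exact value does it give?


Reduced: x = -\frac{6}{7}, 1F2, upper = {-12}, lower = {-\frac{3}{5}, 1}, C = \frac{7}{9}. Verdict: terminating - upper parameter -12 makes this a finite sum (last index 12), evaluated exactly. Exact value: -\frac{45405990468964341466093087}{290664673590480395222016}.

The tell: from the first term \frac{7}{9}: the two geometric factors (prefactor 7/9) combine into one argument.
Step ratio: r(k) = -\frac{6}{7} * (k-12) / [(k-\frac{3}{5}) (k+1) (k+1)] - poly over poly, x = -\frac{6}{7} from leading terms; C = \frac{7}{9} at k = 0.


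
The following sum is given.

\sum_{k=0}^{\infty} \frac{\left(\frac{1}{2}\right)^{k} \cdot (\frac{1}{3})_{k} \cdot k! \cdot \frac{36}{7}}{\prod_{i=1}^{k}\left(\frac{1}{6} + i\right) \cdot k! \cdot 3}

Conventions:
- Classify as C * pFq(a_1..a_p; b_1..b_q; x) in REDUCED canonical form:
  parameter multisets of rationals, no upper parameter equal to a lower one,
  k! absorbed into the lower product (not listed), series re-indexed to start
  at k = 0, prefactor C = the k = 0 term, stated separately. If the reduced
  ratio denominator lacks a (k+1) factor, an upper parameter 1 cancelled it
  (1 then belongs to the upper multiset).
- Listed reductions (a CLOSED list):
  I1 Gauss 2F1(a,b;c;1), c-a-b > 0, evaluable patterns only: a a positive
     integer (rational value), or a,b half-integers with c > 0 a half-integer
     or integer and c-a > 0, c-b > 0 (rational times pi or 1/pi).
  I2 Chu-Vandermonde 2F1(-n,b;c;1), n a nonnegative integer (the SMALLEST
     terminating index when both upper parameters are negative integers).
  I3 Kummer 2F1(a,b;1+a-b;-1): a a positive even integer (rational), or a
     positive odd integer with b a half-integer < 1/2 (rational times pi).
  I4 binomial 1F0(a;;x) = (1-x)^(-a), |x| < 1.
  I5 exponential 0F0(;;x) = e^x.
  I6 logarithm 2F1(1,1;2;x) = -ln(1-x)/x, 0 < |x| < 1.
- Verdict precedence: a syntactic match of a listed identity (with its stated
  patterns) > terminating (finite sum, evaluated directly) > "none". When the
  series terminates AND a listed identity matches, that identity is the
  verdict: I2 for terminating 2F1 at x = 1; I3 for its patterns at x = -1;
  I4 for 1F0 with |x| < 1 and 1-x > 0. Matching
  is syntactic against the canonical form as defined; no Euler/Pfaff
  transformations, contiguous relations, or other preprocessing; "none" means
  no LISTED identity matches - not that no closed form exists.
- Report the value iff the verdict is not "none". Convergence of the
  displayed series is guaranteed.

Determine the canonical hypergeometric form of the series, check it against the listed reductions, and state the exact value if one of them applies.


Reduced: x = \frac{1}{2}, 2F1, upper = {\frac{1}{3}, 1}, lower = {\frac{7}{6}}, C = \frac{12}{7}. Verdict: none (x = \frac{1}{2}): each listed identity misses the multisets {\frac{1}{3}, 1} ; {\frac{7}{6}}.

First insight: x = \frac{1}{2} and the constant factors (prefactor 12/7) combine into one prefactor.
Consecutive-term ratio: r(k) = \frac{1}{2} * (k+\frac{1}{3}) (k+1) / [(k+\frac{7}{6}) (k+1)] - poly over poly, x = \frac{1}{2} from leading terms; C = \frac{12}{7} at k = 0.


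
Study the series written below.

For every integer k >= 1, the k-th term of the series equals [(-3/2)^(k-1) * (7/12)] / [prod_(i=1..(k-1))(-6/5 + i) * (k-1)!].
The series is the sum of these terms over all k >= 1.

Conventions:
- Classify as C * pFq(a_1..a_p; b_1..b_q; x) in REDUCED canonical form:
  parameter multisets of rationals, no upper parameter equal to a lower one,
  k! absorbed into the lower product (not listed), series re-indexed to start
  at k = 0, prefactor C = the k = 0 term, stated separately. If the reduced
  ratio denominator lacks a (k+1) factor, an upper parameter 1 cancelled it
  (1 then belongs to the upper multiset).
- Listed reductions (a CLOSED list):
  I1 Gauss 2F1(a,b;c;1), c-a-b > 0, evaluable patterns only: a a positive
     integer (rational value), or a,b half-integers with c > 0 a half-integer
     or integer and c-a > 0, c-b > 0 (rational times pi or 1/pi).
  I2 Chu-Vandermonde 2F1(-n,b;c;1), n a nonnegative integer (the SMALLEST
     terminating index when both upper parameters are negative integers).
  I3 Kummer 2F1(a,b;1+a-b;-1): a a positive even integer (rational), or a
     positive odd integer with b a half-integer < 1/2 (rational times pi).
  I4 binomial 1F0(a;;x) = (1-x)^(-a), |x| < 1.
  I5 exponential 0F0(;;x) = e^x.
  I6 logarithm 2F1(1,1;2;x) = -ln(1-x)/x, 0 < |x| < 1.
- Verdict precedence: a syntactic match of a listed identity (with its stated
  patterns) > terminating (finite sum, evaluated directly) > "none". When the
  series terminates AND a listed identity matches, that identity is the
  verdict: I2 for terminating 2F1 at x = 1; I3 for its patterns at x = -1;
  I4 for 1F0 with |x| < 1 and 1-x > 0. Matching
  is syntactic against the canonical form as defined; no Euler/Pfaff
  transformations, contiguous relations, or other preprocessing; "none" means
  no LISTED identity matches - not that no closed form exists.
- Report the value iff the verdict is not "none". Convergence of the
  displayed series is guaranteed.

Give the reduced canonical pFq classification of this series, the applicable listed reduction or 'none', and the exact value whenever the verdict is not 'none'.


Prefactor 7/12, argument -3/2: 0F1 with upper {-} over lower {-1/5}. Verdict: none. No listed pattern accepts 0F1(-; -1/5; -3/2).

The tell: t_0 being 7/12, the lower running product (prefactor 7/12) is a rising factorial.
Step ratio: r(k) = (-3/2) * 1 / [(k-1/5) (k+1)] ; factor over Q: parameters, x = (-3/2), and C = 7/12.


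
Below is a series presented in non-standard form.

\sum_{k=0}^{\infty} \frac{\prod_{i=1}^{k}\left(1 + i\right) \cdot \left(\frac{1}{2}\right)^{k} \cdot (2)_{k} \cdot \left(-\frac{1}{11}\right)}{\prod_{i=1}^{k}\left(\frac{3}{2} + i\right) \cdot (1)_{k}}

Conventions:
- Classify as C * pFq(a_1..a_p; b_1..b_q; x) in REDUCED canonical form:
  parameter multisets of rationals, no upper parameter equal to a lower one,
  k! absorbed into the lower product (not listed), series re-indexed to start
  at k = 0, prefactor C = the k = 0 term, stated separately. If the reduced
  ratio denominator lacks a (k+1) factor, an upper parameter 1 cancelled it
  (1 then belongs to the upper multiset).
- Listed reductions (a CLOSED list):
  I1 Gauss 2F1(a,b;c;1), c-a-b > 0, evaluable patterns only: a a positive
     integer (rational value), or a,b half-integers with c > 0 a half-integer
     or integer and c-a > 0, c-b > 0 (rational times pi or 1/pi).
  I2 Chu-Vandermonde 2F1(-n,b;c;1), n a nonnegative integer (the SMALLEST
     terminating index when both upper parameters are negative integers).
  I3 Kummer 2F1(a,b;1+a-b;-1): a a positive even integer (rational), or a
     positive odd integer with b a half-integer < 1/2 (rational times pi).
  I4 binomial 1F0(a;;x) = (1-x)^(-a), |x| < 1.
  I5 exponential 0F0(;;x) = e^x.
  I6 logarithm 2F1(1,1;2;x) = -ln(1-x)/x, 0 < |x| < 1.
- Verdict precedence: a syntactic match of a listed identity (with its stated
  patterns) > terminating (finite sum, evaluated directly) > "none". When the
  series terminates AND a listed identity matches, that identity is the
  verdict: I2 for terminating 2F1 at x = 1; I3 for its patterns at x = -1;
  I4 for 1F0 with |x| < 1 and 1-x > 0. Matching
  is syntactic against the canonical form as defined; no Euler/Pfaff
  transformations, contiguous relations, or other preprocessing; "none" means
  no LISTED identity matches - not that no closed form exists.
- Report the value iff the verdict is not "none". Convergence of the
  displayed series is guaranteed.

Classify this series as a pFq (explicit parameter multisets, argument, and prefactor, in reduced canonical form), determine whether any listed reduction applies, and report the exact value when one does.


At argument \frac{1}{2}: a 2F1 with upper {2, 2}, lower {\frac{5}{2}}, scaled by C = -\frac{1}{11}. Verdict: none. A 2F1 with upper {2, 2} fits none of I1-I6 at x = \frac{1}{2}; the sum runs forever.

Structural cue: with t_0 = -\frac{1}{11}, (1)_k (C = -1/11) is k! itself.
Ratio: r(k) = \frac{1}{2} * (k+2) (k+2) / [(k+\frac{5}{2}) (k+1)] - rational; roots negated = parameters, x = \frac{1}{2}, C = -\frac{1}{11}.


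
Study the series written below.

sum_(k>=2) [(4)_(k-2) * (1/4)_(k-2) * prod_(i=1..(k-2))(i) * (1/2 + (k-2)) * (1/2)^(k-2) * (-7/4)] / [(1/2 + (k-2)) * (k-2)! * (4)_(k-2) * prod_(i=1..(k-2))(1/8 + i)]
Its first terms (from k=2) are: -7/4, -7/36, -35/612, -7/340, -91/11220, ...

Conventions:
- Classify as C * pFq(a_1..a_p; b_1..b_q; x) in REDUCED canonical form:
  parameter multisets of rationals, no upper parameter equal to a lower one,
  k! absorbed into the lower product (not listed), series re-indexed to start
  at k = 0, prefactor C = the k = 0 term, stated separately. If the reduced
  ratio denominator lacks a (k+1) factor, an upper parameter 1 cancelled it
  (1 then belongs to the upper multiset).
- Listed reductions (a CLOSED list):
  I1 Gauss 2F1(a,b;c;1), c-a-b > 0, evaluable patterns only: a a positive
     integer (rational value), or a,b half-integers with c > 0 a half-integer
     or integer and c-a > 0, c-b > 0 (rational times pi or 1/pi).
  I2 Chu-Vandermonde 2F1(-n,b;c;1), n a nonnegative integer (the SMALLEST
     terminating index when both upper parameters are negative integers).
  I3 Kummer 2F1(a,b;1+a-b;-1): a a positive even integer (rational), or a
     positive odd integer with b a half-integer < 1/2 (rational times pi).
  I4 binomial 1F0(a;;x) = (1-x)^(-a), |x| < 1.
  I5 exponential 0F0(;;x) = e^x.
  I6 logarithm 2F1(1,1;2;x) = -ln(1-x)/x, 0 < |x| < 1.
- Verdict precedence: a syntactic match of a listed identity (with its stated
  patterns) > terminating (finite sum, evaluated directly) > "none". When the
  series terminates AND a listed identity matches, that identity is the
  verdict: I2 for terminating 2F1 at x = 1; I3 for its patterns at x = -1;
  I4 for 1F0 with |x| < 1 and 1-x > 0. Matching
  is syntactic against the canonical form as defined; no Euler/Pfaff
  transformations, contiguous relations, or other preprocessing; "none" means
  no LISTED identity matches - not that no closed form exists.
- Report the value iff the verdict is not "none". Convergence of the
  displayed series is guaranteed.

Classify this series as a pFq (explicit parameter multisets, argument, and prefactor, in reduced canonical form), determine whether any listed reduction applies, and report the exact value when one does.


The tell: t_0 = -7/4 here, and the lower running product (C = -7/4, x = 1/2) is a rising factorial.
Adjacent-term ratio: r(k) = (1/2) * (k+1/4) (k+1) / [(k+9/8) (k+1)] - rational; roots negated = parameters, x = (1/2), C = -7/4.

This is -7/4 * 2F1(1/4, 1; 9/8; 1/2) in reduced canonical form. Verdict: none - at argument 1/2 the multisets {1/4, 1} ; {9/8} match no listed identity.


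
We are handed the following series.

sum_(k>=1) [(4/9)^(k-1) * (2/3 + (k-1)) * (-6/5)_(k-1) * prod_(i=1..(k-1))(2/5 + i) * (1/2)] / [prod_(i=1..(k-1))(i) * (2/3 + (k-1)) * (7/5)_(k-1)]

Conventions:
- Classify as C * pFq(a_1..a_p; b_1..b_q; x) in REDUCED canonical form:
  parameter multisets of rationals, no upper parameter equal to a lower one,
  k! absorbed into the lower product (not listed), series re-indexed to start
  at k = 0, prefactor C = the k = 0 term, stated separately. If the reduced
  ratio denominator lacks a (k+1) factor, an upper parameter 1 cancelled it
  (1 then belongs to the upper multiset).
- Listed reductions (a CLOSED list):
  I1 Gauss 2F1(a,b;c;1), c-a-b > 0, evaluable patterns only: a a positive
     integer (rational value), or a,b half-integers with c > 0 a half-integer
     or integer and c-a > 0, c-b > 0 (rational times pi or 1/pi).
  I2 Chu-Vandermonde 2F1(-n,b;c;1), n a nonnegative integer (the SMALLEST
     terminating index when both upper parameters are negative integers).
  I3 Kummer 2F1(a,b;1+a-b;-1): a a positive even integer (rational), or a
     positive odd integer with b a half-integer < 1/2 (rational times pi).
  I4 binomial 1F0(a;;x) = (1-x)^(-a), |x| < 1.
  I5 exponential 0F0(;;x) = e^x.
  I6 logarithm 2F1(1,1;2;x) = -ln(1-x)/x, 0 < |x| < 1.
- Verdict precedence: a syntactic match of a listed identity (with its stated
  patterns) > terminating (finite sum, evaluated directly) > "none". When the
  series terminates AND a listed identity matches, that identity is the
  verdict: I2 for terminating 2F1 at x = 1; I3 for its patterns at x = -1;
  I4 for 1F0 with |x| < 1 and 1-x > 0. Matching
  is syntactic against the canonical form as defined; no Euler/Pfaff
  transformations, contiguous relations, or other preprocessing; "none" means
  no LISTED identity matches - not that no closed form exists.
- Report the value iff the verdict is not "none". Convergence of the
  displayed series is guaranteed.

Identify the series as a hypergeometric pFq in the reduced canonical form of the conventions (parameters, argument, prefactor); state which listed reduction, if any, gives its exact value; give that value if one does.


Canonical form: C = 1/2 times 1F0 with upper {-6/5}, lower {-}, x = 4/9. Verdict: binomial (I4) applies (the 1F0 binomial series: exponent 6/5, x = 4/9). Hence: (1/2) * (5/9)^(6/5).

First insight: t_0 being 1/2, the running product (C = 1/2) telescopes to a rising factorial.
Ratio: r(k) = (4/9) * (k-6/5) / [(k+1)] - rational in k, leading ratio (4/9); with t_0 = 1/2, classification follows.


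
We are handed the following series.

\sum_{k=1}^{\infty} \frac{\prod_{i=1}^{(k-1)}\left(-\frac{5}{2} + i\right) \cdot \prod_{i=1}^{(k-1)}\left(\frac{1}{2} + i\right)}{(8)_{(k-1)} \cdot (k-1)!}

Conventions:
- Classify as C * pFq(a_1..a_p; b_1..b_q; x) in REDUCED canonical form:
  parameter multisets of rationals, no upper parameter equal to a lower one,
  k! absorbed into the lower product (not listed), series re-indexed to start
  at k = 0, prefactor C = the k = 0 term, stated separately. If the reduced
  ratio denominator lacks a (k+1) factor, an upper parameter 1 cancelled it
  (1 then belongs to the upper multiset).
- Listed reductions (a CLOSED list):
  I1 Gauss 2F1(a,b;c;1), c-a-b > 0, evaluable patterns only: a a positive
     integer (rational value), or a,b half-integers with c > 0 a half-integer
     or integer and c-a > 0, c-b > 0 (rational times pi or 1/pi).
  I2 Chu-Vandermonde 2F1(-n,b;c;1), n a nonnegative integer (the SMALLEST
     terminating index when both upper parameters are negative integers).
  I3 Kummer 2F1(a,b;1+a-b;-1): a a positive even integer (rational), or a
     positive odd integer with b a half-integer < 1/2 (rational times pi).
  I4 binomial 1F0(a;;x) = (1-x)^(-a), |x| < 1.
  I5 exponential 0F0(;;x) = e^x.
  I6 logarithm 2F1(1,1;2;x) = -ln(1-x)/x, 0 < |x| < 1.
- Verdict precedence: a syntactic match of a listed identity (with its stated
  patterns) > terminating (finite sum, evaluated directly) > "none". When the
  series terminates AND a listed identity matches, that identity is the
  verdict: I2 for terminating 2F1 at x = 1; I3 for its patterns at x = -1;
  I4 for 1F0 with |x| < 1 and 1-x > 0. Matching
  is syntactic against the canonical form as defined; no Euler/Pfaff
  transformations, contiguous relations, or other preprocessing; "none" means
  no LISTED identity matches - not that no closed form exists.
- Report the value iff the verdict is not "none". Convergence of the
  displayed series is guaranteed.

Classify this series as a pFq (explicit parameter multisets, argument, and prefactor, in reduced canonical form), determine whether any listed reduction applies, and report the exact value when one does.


At argument 1: a 2F1 with upper {-\frac{3}{2}, \frac{3}{2}}, lower {8}, scaled by C = 1. Verdict at x = 1: the half-integer Gauss pattern (I1) matches (x = 1; upper {-\frac{3}{2}, \frac{3}{2}} half-integers, c = 8 in the evaluable pattern). Hence: \frac{8388608}{3610035} / \pi.

First insight: from the first term 1: the running product (C = 1, x = 1) telescopes to a rising factorial.
Consecutive-term ratio: r(k) = 1 * (k-\frac{3}{2}) (k+\frac{3}{2}) / [(k+8) (k+1)] - rational in k. x = 1; t_0 = 1; negate the roots.


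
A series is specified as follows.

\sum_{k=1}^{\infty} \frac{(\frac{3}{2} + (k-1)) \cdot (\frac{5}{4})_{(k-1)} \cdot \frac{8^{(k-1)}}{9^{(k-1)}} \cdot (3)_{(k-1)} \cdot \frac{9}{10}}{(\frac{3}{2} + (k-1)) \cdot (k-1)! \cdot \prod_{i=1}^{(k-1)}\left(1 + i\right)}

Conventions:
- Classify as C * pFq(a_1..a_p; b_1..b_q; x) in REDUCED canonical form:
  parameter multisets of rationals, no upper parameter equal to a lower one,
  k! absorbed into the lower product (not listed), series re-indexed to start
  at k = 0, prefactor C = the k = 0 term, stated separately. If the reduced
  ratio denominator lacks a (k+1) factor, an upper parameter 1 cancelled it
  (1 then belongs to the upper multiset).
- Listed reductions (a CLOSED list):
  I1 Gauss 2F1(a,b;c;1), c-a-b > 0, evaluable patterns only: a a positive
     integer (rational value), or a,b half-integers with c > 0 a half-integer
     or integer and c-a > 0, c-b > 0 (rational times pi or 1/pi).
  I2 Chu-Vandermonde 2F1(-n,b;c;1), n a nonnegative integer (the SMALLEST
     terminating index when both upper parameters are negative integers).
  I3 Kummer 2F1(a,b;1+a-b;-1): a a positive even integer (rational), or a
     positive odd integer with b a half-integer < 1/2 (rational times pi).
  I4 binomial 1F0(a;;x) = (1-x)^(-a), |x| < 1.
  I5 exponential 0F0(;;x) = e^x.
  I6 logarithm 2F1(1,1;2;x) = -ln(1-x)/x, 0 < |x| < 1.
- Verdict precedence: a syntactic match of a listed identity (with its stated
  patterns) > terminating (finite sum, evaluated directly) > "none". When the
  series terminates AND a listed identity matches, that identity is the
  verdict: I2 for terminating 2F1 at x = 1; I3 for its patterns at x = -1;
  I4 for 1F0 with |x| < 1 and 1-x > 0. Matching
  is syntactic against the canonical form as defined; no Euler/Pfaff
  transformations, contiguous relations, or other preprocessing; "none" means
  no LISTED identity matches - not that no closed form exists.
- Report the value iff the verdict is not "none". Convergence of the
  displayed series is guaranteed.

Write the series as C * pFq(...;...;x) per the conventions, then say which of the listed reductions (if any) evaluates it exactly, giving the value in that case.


Reduced: x = \frac{8}{9}, 2F1, upper = {\frac{5}{4}, 3}, lower = {2}, C = \frac{9}{10}. Verdict: none. A 2F1 with upper {\frac{5}{4}, 3} fits none of I1-I6 at x = \frac{8}{9}; the sum runs forever.

Structural cue: t_0 being \frac{9}{10}, the two geometric factors (prefactor 9/10) combine into one argument.
Ratio: r(k) = \frac{8}{9} * (k+\frac{5}{4}) (k+3) / [(k+2) (k+1)] - poly over poly, x = \frac{8}{9} from leading terms; C = \frac{9}{10} at k = 0.


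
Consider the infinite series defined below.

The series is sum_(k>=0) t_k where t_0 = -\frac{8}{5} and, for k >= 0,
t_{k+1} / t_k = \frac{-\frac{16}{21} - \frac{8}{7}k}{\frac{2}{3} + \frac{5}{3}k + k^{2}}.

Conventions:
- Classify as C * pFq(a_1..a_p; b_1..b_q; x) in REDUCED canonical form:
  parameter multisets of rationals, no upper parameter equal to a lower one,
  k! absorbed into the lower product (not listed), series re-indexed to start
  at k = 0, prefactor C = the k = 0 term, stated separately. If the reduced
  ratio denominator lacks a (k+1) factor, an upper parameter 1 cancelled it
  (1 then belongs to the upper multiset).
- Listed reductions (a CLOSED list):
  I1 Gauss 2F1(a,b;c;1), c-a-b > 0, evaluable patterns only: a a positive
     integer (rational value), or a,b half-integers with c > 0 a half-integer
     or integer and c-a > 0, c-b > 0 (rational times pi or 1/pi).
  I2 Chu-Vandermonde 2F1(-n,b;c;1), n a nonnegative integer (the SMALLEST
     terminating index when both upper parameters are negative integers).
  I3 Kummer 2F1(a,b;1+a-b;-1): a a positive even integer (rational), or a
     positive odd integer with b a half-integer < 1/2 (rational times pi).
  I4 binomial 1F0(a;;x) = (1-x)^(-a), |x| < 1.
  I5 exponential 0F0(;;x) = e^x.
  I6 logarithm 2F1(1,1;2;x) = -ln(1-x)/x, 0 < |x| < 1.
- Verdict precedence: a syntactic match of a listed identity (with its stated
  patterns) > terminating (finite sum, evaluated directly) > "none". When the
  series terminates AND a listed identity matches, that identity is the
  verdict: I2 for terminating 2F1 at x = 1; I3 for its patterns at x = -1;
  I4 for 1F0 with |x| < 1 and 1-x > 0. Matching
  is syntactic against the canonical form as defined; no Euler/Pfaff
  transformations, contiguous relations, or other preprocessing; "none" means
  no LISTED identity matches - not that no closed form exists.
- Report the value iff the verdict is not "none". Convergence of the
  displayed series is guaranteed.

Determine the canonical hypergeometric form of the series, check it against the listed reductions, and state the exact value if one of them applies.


With C = -\frac{8}{5}: the canonical form is 0F0(-; -; -\frac{8}{7}). Verdict at x = -\frac{8}{7}: exponential (I5) matches (the 0F0 exponential series at x = -\frac{8}{7}). Sum: \left(-\frac{8}{5}\right) \cdot e^{-\frac{8}{7}}.

Key observation: t_0 being -\frac{8}{5}, roots of the ratio polynomials (prefactor -8/5) are the negated parameters.
Term ratio: r(k) = -\frac{8}{7} * 1 / [(k+1)] ; factor over Q: parameters, x = -\frac{8}{7}, and C = -\frac{8}{5}.


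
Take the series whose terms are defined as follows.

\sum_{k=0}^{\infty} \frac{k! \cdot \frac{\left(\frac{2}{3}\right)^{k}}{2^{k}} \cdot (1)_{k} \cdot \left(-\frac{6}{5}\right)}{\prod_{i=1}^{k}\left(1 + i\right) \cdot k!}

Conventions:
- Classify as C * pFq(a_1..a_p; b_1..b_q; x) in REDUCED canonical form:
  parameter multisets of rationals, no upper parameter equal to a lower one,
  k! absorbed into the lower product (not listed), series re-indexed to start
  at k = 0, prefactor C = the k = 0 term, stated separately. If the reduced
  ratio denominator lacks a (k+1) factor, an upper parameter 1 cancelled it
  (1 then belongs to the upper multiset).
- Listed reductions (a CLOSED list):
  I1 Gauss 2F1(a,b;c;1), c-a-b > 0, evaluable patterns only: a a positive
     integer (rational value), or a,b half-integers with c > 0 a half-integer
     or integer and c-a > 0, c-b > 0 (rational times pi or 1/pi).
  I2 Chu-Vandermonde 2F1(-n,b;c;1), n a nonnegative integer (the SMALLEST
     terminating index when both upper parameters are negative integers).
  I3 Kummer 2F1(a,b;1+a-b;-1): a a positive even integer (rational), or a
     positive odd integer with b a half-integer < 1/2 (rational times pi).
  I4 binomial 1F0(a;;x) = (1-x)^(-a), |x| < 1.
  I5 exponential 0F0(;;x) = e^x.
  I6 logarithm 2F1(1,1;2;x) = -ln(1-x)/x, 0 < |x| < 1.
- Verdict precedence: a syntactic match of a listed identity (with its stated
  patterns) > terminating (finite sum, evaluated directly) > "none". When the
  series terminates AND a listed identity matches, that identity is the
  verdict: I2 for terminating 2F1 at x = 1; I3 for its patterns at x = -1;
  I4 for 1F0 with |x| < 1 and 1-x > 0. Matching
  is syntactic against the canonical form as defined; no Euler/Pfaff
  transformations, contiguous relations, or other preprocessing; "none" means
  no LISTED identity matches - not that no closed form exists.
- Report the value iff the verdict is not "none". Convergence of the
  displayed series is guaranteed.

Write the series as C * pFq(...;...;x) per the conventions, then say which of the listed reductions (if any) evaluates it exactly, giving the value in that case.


Key step: x = \frac{1}{3} and the factorial ratio (prefactor -6/5) (k+a-1)!/(a-1)! is a rising factorial (a)_k.
Adjacent-term ratio: r(k) = \frac{1}{3} * (k+1) (k+1) / [(k+2) (k+1)] - poly over poly, x = \frac{1}{3} from leading terms; C = -\frac{6}{5} at k = 0.

Canonical form: C = -\frac{6}{5} times 2F1 with upper {1, 1}, lower {2}, x = \frac{1}{3}. Verdict at x = \frac{1}{3}: logarithm (I6) matches (the logarithm: parameters (1,1;2), x = \frac{1}{3}). Value: \frac{18}{5} \cdot \ln\left(\frac{2}{3}\right).
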